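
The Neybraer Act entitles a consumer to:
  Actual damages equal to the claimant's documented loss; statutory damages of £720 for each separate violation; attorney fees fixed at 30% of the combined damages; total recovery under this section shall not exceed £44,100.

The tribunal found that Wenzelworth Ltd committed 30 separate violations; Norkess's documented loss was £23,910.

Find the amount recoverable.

Statutory damages: 30 × £720 = £21,600
Combined damages: £23,910 + £21,600 = £45,510
Attorney fees: 30% of £45,510 = £13,653
Total before cap: £45,510 + £13,653 = £59,163
Cap at £44,100: £59,163 exceeds the cap → £44,100

£44,100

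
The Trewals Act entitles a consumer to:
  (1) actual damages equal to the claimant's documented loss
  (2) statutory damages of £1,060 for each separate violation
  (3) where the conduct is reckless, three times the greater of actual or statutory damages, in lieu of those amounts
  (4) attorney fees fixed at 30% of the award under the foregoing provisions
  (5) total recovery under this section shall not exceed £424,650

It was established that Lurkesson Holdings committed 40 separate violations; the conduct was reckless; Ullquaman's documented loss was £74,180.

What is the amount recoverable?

Statutory damages: 40 × £1,060 = £42,400
Greater of actual damages (£74,180) or statutory damages (£42,400): £74,180
Trebled: 3 × £74,180 = £222,540
Attorney fees: 30% of £222,540 = £66,762
Total before cap: £222,540 + £66,762 = £289,302
Cap at £424,650: £289,302 is within the cap, no reduction.

£289,302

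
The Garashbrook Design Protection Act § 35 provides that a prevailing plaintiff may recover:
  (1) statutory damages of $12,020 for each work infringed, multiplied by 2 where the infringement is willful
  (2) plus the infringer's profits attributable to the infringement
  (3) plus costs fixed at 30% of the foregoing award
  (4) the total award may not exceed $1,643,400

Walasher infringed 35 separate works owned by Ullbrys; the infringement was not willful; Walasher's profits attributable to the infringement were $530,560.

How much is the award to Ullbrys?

$1,236,638

Statutory damages: 35 × $12,020 = $420,700
Infringement not willful: no ×2 enhancement.
Combined award: $420,700 + $530,560 = $951,260
Costs: 30% of $951,260 = $285,378
Award plus costs: $951,260 + $285,378 = $1,236,638
Cap at $1,643,400: $1,236,638 is within the cap, no reduction.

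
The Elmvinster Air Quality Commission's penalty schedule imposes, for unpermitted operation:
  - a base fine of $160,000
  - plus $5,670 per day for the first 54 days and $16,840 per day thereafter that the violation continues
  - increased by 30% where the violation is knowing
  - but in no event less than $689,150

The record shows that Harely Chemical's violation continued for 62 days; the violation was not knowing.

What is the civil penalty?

$689,150

First 54 days: 54 × $5,670 = $306,180
Remaining days: (62 − 54) × $16,840 = $134,720
Per-day component: $306,180 + $134,720 = $440,900
Base plus per-day: $160,000 + $440,900 = $600,900
The violation was not knowing: no 30% increase.
Minimum $689,150: $600,900 is below the minimum → $689,150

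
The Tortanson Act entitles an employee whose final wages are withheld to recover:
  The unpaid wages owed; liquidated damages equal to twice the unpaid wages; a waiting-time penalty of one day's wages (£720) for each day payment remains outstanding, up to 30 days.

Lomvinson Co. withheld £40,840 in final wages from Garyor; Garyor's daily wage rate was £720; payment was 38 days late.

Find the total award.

£144,120

Doubled: 2 × £40,840 = £81,680
Penalty days: min(38, 30) = 30
Waiting-time penalty: 30 × £720 = £21,600
Total award: £40,840 + £81,680 + £21,600 = £144,120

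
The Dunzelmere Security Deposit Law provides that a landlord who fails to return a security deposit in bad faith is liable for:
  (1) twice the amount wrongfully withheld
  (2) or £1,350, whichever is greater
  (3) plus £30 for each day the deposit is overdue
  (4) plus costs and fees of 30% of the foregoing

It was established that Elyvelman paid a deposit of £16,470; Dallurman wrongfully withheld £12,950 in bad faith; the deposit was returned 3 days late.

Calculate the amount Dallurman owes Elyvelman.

Doubled: 2 × £12,950 = £25,900
Minimum £1,350: £25,900 meets the minimum, no increase.
Late-return penalty: 3 × £30 = £90
Damages plus late penalty: £25,900 + £90 = £25,990
Costs and fees: 30% of £25,990 = £7,797
Total recovery: £25,990 + £7,797 = £33,787

£33,787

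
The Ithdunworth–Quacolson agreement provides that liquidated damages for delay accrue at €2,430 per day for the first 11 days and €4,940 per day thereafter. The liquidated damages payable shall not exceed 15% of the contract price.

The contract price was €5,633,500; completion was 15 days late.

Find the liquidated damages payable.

Liquidated damages: €46,490

First 11 days: 11 × €2,430 = €26,730
Remaining days: (15 − 11) × €4,940 = €19,760
Accrued per-day damages: €26,730 + €19,760 = €46,490
Cap: 15% of €5,633,500 = €845,025
Cap at €845,025: €46,490 is within the cap, no reduction.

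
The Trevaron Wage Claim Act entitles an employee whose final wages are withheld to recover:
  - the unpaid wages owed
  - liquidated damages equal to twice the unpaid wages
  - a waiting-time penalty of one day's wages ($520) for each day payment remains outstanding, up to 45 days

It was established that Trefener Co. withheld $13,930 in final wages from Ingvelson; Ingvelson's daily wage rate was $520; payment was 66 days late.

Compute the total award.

Total award: $65,190

Doubled: 2 × $13,930 = $27,860
Penalty days: min(66, 45) = 45
Waiting-time penalty: 45 × $520 = $23,400
Total award: $13,930 + $27,860 + $23,400 = $65,190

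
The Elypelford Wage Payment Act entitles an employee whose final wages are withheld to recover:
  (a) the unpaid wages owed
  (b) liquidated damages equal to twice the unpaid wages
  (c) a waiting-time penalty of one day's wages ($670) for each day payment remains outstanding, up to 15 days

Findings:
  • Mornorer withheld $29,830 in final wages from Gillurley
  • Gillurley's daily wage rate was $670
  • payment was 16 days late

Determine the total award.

Total award: $99,540

Doubled: 2 × $29,830 = $59,660
Penalty days: min(16, 15) = 15
Waiting-time penalty: 15 × $670 = $10,050
Total award: $29,830 + $59,660 + $10,050 = $99,540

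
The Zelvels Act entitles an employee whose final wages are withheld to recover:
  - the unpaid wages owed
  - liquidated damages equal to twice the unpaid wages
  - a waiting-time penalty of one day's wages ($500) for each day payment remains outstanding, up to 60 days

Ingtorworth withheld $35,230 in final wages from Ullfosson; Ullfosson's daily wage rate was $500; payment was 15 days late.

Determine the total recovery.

Doubled: 2 × $35,230 = $70,460
Penalty days: min(15, 60) = 15
Waiting-time penalty: 15 × $500 = $7,500
Total award: $35,230 + $70,460 + $7,500 = $113,190

Total award: $113,190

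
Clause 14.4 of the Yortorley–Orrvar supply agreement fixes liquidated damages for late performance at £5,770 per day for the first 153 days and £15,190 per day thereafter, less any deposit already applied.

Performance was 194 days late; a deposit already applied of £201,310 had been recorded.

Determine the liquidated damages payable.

First 153 days: 153 × £5,770 = £882,810
Remaining days: (194 − 153) × £15,190 = £622,790
Accrued per-day damages: £882,810 + £622,790 = £1,505,600
Less deposit already applied: £1,505,600 − £201,310 = £1,304,290

£1,304,290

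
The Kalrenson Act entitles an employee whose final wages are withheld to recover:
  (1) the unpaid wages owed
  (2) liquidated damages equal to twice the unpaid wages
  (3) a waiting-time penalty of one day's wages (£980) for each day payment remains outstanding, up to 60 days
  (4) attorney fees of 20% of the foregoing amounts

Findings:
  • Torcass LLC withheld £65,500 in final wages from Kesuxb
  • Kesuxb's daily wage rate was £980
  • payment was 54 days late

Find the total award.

£299,304

Doubled: 2 × £65,500 = £131,000
Penalty days: min(54, 60) = 54
Waiting-time penalty: 54 × £980 = £52,920
Subtotal: £65,500 + £131,000 + £52,920 = £249,420
Attorney fees: 20% of £249,420 = £49,884
Total award: £249,420 + £49,884 = £299,304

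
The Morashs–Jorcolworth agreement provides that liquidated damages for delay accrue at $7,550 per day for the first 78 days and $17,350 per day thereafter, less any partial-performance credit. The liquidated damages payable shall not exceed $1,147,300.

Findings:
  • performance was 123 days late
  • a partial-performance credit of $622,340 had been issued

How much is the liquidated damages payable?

$747,310

First 78 days: 78 × $7,550 = $588,900
Remaining days: (123 − 78) × $17,350 = $780,750
Accrued per-day damages: $588,900 + $780,750 = $1,369,650
Less partial-performance credit: $1,369,650 − $622,340 = $747,310
Cap at $1,147,300: $747,310 is within the cap, no reduction.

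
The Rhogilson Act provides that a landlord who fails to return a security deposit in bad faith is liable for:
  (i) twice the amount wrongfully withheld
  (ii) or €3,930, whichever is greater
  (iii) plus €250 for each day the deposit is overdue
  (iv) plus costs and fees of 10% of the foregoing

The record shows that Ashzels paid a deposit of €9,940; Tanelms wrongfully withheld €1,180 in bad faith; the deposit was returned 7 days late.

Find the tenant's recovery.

Doubled: 2 × €1,180 = €2,360
Minimum €3,930: €2,360 is below the minimum → €3,930
Late-return penalty: 7 × €250 = €1,750
Damages plus late penalty: €3,930 + €1,750 = €5,680
Costs and fees: 10% of €5,680 = €568
Total recovery: €5,680 + €568 = €6,248

€6,248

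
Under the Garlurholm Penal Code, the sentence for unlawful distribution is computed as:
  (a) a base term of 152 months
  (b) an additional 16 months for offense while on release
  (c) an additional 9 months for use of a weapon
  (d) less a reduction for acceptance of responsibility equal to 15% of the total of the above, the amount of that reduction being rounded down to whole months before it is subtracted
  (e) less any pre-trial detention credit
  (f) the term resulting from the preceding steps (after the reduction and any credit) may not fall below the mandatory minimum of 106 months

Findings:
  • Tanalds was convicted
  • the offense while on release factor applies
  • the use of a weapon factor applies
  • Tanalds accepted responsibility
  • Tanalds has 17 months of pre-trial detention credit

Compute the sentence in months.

134 months

Offense while on release enhancement: +16 months
Use of a weapon enhancement: +9 months
Adjusted term: 152 months + 16 months + 9 months = 177 months
Acceptance of responsibility reduction: 15% of 177 months = 26 months (rounded down)
After reduction: 177 − 26 = 151 months
Less pre-trial detention credit: 151 months − 17 months = 134 months
Minimum 106 months: 134 months meets the minimum, no increase.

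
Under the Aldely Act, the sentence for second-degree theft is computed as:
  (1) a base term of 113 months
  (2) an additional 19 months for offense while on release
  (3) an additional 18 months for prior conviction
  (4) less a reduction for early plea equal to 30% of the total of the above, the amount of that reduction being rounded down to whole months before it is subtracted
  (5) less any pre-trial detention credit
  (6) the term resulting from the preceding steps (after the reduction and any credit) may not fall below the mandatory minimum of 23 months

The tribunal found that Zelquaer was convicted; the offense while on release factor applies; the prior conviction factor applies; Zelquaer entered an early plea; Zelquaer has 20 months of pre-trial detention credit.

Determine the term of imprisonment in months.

Offense while on release enhancement: +19 months
Prior conviction enhancement: +18 months
Adjusted term: 113 months + 19 months + 18 months = 150 months
Early plea reduction: 30% of 150 months = 45 months (rounded down)
After reduction: 150 − 45 = 105 months
Less pre-trial detention credit: 105 months − 20 months = 85 months
Minimum 23 months: 85 months meets the minimum, no increase.

85 months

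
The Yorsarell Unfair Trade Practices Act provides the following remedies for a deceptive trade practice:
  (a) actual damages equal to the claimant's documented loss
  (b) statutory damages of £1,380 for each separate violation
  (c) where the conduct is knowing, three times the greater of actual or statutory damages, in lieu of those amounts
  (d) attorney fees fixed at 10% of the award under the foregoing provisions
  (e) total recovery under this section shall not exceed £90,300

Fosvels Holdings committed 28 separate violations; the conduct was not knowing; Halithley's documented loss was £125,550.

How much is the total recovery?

Statutory damages: 28 × £1,380 = £38,640
Conduct not knowing: the in-lieu enhancement does not apply.
Actual plus statutory damages: £125,550 + £38,640 = £164,190
Attorney fees: 10% of £164,190 = £16,419
Total before cap: £164,190 + £16,419 = £180,609
Cap at £90,300: £180,609 exceeds the cap → £90,300

£90,300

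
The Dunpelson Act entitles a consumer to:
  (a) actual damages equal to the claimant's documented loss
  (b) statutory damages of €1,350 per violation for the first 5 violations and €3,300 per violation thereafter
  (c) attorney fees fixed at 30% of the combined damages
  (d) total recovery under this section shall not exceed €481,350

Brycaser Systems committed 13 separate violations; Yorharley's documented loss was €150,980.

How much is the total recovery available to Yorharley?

First 5 violations: 5 × €1,350 = €6,750
Remaining violations: (13 − 5) × €3,300 = €26,400
Statutory damages: €6,750 + €26,400 = €33,150
Combined damages: €150,980 + €33,150 = €184,130
Attorney fees: 30% of €184,130 = €55,239
Total before cap: €184,130 + €55,239 = €239,369
Cap at €481,350: €239,369 is within the cap, no reduction.

€239,369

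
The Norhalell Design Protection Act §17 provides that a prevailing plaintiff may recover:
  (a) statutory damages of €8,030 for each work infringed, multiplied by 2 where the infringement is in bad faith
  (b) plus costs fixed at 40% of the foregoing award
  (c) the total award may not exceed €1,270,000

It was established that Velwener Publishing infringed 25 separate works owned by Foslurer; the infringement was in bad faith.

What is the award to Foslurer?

Statutory damages: 25 × €8,030 = €200,750
Doubled: 2 × €200,750 = €401,500
Costs: 40% of €401,500 = €160,600
Award plus costs: €401,500 + €160,600 = €562,100
Cap at €1,270,000: €562,100 is within the cap, no reduction.

€562,100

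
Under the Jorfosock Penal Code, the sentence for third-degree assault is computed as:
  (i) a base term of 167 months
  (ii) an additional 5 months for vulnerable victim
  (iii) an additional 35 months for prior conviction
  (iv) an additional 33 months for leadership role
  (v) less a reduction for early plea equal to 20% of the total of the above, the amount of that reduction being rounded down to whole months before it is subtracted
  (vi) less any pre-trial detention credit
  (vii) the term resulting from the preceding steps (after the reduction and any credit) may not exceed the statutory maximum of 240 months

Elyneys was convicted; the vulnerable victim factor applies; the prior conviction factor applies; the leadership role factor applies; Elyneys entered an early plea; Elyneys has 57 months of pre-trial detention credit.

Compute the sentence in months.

Vulnerable victim enhancement: +5 months
Prior conviction enhancement: +35 months
Leadership role enhancement: +33 months
Adjusted term: 167 months + 5 months + 35 months + 33 months = 240 months
Early plea reduction: 20% of 240 months = 48 months (rounded down)
After reduction: 240 − 48 = 192 months
Less pre-trial detention credit: 192 months − 57 months = 135 months
Cap at 240 months: 135 months is within the cap, no reduction.

135 months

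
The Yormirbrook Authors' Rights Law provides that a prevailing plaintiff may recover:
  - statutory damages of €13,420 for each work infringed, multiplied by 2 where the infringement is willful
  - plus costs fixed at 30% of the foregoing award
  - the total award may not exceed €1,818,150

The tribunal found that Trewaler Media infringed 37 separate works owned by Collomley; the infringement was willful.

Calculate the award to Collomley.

Award: €1,291,004

Statutory damages: 37 × €13,420 = €496,540
Doubled: 2 × €496,540 = €993,080
Costs: 30% of €993,080 = €297,924
Award plus costs: €993,080 + €297,924 = €1,291,004
Cap at €1,818,150: €1,291,004 is within the cap, no reduction.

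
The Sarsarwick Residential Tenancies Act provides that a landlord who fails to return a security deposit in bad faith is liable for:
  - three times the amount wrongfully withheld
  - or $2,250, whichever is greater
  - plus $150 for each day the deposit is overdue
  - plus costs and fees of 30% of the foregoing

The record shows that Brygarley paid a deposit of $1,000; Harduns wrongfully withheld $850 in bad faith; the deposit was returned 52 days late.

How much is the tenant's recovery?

$13,455

Trebled: 3 × $850 = $2,550
Minimum $2,250: $2,550 meets the minimum, no increase.
Late-return penalty: 52 × $150 = $7,800
Damages plus late penalty: $2,550 + $7,800 = $10,350
Costs and fees: 30% of $10,350 = $3,105
Total recovery: $10,350 + $3,105 = $13,455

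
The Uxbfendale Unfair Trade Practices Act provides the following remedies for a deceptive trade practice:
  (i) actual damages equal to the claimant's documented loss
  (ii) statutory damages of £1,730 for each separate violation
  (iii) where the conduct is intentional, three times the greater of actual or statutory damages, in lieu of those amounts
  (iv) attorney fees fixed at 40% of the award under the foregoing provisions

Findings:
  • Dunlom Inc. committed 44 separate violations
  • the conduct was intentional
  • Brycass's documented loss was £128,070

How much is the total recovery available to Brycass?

Statutory damages: 44 × £1,730 = £76,120
Greater of actual damages (£128,070) or statutory damages (£76,120): £128,070
Trebled: 3 × £128,070 = £384,210
Attorney fees: 40% of £384,210 = £153,684
Total recovery: £384,210 + £153,684 = £537,894

Total recovery: £537,894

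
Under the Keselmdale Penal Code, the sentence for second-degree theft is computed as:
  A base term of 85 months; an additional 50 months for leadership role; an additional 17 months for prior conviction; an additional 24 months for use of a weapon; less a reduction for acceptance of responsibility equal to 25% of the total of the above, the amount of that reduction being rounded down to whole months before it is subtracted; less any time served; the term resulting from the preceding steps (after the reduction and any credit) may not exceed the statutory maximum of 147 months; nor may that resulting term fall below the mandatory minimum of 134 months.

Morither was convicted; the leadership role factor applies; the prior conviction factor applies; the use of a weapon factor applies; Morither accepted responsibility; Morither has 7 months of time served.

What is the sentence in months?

Leadership role enhancement: +50 months
Prior conviction enhancement: +17 months
Use of a weapon enhancement: +24 months
Adjusted term: 85 months + 50 months + 17 months + 24 months = 176 months
Acceptance of responsibility reduction: 25% of 176 months = 44 months (rounded down)
After reduction: 176 − 44 = 132 months
Less time served: 132 months − 7 months = 125 months
Cap at 147 months: 125 months is within the cap, no reduction.
Minimum 134 months: 125 months is below the minimum → 134 months

134 months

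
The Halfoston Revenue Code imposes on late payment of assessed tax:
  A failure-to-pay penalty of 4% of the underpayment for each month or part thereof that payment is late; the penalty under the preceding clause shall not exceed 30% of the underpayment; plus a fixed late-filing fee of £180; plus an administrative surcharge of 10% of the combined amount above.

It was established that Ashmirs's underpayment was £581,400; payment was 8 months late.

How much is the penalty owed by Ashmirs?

Accrued rate: 4% × 8 = 32%, capped at 30% → 30%
Failure-to-pay penalty: 30% of £581,400 = £174,420
Penalty before surcharge: £174,420 + £180 = £174,600
Administrative surcharge: 10% of £174,600 = £17,460
Total penalty: £174,600 + £17,460 = £192,060

Penalty: £192,060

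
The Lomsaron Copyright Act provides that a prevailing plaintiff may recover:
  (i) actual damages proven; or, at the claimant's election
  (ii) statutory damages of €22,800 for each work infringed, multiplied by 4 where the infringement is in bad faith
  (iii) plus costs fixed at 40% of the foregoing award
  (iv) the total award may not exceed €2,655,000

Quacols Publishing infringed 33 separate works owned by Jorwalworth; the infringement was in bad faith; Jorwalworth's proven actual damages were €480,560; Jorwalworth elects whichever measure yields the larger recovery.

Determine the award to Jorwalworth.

Statutory damages: 33 × €22,800 = €752,400
Multiplied by 4: 4 × €752,400 = €3,009,600
Greater of actual damages (€480,560) or enhanced statutory damages (€3,009,600): €3,009,600
Costs: 40% of €3,009,600 = €1,203,840
Award plus costs: €3,009,600 + €1,203,840 = €4,213,440
Cap at €2,655,000: €4,213,440 exceeds the cap → €2,655,000

€2,655,000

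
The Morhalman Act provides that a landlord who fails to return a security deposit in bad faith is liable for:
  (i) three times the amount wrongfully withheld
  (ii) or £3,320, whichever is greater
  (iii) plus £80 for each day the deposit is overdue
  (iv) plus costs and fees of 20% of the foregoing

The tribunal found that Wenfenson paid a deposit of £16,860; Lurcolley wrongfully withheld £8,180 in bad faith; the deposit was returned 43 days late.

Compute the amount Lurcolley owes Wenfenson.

£33,576

Trebled: 3 × £8,180 = £24,540
Minimum £3,320: £24,540 meets the minimum, no increase.
Late-return penalty: 43 × £80 = £3,440
Damages plus late penalty: £24,540 + £3,440 = £27,980
Costs and fees: 20% of £27,980 = £5,596
Total recovery: £27,980 + £5,596 = £33,576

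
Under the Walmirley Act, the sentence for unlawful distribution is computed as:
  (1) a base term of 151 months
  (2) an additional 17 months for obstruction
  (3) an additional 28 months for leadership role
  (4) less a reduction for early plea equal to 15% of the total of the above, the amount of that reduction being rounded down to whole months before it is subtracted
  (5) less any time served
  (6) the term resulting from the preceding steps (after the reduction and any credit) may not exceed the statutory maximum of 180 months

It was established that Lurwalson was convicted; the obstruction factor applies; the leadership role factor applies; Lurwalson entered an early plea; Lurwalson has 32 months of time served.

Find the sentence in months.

Obstruction enhancement: +17 months
Leadership role enhancement: +28 months
Adjusted term: 151 months + 17 months + 28 months = 196 months
Early plea reduction: 15% of 196 months = 29 months (rounded down)
After reduction: 196 − 29 = 167 months
Less time served: 167 months − 32 months = 135 months
Cap at 180 months: 135 months is within the cap, no reduction.

135 months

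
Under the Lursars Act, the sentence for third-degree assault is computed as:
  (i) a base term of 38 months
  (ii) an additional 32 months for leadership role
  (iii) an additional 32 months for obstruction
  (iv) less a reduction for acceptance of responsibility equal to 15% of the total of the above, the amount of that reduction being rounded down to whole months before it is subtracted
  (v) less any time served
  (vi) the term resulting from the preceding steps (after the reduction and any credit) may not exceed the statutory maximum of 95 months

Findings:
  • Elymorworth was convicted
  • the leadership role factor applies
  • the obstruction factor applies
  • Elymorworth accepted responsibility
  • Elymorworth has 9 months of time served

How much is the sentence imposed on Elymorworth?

78 months

Leadership role enhancement: +32 months
Obstruction enhancement: +32 months
Adjusted term: 38 months + 32 months + 32 months = 102 months
Acceptance of responsibility reduction: 15% of 102 months = 15 months (rounded down)
After reduction: 102 − 15 = 87 months
Less time served: 87 months − 9 months = 78 months
Cap at 95 months: 78 months is within the cap, no reduction.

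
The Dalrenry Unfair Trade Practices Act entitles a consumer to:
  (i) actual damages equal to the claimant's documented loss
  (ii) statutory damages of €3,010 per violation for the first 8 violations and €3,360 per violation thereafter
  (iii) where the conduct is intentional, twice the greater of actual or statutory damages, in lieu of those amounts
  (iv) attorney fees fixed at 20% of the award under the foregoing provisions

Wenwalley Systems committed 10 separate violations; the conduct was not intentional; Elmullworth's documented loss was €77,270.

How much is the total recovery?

First 8 violations: 8 × €3,010 = €24,080
Remaining violations: (10 − 8) × €3,360 = €6,720
Statutory damages: €24,080 + €6,720 = €30,800
Conduct not intentional: the in-lieu enhancement does not apply.
Actual plus statutory damages: €77,270 + €30,800 = €108,070
Attorney fees: 20% of €108,070 = €21,614
Total recovery: €108,070 + €21,614 = €129,684

€129,684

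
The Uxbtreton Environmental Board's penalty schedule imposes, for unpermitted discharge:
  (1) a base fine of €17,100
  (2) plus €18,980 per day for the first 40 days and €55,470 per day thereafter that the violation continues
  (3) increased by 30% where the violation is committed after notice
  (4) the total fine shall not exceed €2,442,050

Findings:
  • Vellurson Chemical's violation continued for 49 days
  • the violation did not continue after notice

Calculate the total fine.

Civil penalty: €1,275,530

First 40 days: 40 × €18,980 = €759,200
Remaining days: (49 − 40) × €55,470 = €499,230
Per-day component: €759,200 + €499,230 = €1,258,430
Base plus per-day: €17,100 + €1,258,430 = €1,275,530
The violation did not continue after notice: no 30% increase.
Cap at €2,442,050: €1,275,530 is within the cap, no reduction.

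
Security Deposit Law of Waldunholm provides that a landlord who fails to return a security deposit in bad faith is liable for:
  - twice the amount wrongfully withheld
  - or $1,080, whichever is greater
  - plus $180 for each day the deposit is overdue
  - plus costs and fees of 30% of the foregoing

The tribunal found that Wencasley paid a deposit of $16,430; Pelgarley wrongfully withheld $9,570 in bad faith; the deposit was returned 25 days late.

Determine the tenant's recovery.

$30,732

Doubled: 2 × $9,570 = $19,140
Minimum $1,080: $19,140 meets the minimum, no increase.
Late-return penalty: 25 × $180 = $4,500
Damages plus late penalty: $19,140 + $4,500 = $23,640
Costs and fees: 30% of $23,640 = $7,092
Total recovery: $23,640 + $7,092 = $30,732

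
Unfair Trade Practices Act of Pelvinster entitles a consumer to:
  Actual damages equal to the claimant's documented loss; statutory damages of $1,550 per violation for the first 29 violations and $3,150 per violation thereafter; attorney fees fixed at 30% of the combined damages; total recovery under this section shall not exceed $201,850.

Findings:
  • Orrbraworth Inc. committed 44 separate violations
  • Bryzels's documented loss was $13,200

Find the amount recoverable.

$137,020

First 29 violations: 29 × $1,550 = $44,950
Remaining violations: (44 − 29) × $3,150 = $47,250
Statutory damages: $44,950 + $47,250 = $92,200
Combined damages: $13,200 + $92,200 = $105,400
Attorney fees: 30% of $105,400 = $31,620
Total before cap: $105,400 + $31,620 = $137,020
Cap at $201,850: $137,020 is within the cap, no reduction.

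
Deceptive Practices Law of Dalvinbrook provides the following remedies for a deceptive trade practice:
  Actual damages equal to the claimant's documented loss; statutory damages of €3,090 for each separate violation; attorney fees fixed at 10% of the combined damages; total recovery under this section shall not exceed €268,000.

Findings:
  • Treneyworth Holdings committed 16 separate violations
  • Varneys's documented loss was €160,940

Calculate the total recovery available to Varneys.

Statutory damages: 16 × €3,090 = €49,440
Combined damages: €160,940 + €49,440 = €210,380
Attorney fees: 10% of €210,380 = €21,038
Total before cap: €210,380 + €21,038 = €231,418
Cap at €268,000: €231,418 is within the cap, no reduction.

Total recovery: €231,418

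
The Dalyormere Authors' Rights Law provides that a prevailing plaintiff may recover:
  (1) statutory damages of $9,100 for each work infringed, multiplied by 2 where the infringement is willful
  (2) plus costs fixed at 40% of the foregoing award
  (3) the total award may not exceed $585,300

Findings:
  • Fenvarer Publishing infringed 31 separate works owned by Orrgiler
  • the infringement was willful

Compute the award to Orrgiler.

$585,300

Statutory damages: 31 × $9,100 = $282,100
Doubled: 2 × $282,100 = $564,200
Costs: 40% of $564,200 = $225,680
Award plus costs: $564,200 + $225,680 = $789,880
Cap at $585,300: $789,880 exceeds the cap → $585,300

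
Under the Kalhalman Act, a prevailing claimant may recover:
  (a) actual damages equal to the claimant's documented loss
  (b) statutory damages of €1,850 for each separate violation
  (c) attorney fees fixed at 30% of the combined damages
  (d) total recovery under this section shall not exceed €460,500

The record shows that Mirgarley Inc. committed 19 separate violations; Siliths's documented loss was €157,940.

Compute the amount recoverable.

Statutory damages: 19 × €1,850 = €35,150
Combined damages: €157,940 + €35,150 = €193,090
Attorney fees: 30% of €193,090 = €57,927
Total before cap: €193,090 + €57,927 = €251,017
Cap at €460,500: €251,017 is within the cap, no reduction.

Total recovery: €251,017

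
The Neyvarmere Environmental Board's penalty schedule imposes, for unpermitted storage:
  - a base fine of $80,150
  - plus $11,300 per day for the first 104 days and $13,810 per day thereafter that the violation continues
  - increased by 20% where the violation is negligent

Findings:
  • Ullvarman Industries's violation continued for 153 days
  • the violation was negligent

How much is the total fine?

$2,318,448

First 104 days: 104 × $11,300 = $1,175,200
Remaining days: (153 − 104) × $13,810 = $676,690
Per-day component: $1,175,200 + $676,690 = $1,851,890
Base plus per-day: $80,150 + $1,851,890 = $1,932,040
Enhancement: 20% of $1,932,040 = $386,408
Enhanced fine: $1,932,040 + $386,408 = $2,318,448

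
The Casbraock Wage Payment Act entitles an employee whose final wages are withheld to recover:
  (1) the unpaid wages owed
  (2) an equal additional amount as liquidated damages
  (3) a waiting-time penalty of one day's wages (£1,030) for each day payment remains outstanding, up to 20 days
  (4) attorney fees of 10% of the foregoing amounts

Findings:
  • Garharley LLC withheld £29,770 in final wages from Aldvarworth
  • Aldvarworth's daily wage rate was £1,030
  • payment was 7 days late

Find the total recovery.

Liquidated damages (equal amount): £29,770
Penalty days: min(7, 20) = 7
Waiting-time penalty: 7 × £1,030 = £7,210
Subtotal: £29,770 + £29,770 + £7,210 = £66,750
Attorney fees: 10% of £66,750 = £6,675
Total award: £66,750 + £6,675 = £73,425

£73,425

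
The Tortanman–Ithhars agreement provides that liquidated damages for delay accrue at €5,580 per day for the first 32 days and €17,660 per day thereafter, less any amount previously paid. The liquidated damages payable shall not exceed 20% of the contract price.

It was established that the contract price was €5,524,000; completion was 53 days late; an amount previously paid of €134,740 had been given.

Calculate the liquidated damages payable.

€414,680

First 32 days: 32 × €5,580 = €178,560
Remaining days: (53 − 32) × €17,660 = €370,860
Accrued per-day damages: €178,560 + €370,860 = €549,420
Less amount previously paid: €549,420 − €134,740 = €414,680
Cap: 20% of €5,524,000 = €1,104,800
Cap at €1,104,800: €414,680 is within the cap, no reduction.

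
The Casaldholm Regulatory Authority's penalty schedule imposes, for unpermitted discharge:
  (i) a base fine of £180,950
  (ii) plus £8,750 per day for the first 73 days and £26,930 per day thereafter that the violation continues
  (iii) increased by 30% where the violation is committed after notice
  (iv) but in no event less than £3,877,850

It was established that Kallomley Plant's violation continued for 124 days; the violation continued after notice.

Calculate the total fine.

£3,877,850

First 73 days: 73 × £8,750 = £638,750
Remaining days: (124 − 73) × £26,930 = £1,373,430
Per-day component: £638,750 + £1,373,430 = £2,012,180
Base plus per-day: £180,950 + £2,012,180 = £2,193,130
Enhancement: 30% of £2,193,130 = £657,939
Enhanced fine: £2,193,130 + £657,939 = £2,851,069
Minimum £3,877,850: £2,851,069 is below the minimum → £3,877,850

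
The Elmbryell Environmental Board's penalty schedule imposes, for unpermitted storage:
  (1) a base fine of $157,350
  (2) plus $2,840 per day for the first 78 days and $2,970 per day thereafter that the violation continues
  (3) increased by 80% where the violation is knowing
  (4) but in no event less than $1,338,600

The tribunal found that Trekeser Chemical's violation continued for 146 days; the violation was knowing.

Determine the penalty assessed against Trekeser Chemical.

First 78 days: 78 × $2,840 = $221,520
Remaining days: (146 − 78) × $2,970 = $201,960
Per-day component: $221,520 + $201,960 = $423,480
Base plus per-day: $157,350 + $423,480 = $580,830
Enhancement: 80% of $580,830 = $464,664
Enhanced fine: $580,830 + $464,664 = $1,045,494
Minimum $1,338,600: $1,045,494 is below the minimum → $1,338,600

$1,338,600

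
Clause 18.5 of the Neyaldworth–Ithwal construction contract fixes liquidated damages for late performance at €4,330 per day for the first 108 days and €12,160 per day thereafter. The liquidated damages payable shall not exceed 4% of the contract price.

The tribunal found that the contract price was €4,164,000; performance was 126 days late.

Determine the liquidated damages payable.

€166,560

First 108 days: 108 × €4,330 = €467,640
Remaining days: (126 − 108) × €12,160 = €218,880
Accrued per-day damages: €467,640 + €218,880 = €686,520
Cap: 4% of €4,164,000 = €166,560
Cap at €166,560: €686,520 exceeds the cap → €166,560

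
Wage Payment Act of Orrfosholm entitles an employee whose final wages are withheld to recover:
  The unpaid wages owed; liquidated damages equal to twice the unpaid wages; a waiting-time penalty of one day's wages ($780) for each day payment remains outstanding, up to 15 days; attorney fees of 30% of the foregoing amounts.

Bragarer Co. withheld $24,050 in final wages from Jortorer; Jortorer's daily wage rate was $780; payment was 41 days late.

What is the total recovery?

Doubled: 2 × $24,050 = $48,100
Penalty days: min(41, 15) = 15
Waiting-time penalty: 15 × $780 = $11,700
Subtotal: $24,050 + $48,100 + $11,700 = $83,850
Attorney fees: 30% of $83,850 = $25,155
Total award: $83,850 + $25,155 = $109,005

Total award: $109,005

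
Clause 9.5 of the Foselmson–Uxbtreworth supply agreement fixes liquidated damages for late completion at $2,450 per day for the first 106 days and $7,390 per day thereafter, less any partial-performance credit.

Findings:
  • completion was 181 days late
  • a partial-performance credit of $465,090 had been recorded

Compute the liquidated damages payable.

$348,860

First 106 days: 106 × $2,450 = $259,700
Remaining days: (181 − 106) × $7,390 = $554,250
Accrued per-day damages: $259,700 + $554,250 = $813,950
Less partial-performance credit: $813,950 − $465,090 = $348,860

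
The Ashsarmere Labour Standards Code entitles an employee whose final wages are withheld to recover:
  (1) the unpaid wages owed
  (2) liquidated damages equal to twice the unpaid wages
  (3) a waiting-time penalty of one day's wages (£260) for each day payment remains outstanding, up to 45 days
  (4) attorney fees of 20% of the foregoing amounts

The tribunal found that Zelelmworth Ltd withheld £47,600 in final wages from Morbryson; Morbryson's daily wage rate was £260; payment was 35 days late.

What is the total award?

£182,280

Doubled: 2 × £47,600 = £95,200
Penalty days: min(35, 45) = 35
Waiting-time penalty: 35 × £260 = £9,100
Subtotal: £47,600 + £95,200 + £9,100 = £151,900
Attorney fees: 20% of £151,900 = £30,380
Total award: £151,900 + £30,380 = £182,280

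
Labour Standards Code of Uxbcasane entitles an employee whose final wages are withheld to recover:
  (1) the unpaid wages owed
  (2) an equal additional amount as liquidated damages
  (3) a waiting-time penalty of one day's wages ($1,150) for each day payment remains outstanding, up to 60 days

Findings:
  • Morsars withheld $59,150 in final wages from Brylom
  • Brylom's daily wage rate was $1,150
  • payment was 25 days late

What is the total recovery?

Liquidated damages (equal amount): $59,150
Penalty days: min(25, 60) = 25
Waiting-time penalty: 25 × $1,150 = $28,750
Total award: $59,150 + $59,150 + $28,750 = $147,050

$147,050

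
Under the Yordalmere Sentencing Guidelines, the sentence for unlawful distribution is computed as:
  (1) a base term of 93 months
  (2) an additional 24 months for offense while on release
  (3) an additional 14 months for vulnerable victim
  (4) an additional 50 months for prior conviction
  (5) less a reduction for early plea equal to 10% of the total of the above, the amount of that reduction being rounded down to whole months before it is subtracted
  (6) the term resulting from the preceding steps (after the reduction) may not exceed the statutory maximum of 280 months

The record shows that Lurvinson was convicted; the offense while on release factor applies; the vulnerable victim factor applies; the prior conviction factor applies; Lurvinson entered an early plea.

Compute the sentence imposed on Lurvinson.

Sentence: 163 months

Offense while on release enhancement: +24 months
Vulnerable victim enhancement: +14 months
Prior conviction enhancement: +50 months
Adjusted term: 93 months + 24 months + 14 months + 50 months = 181 months
Early plea reduction: 10% of 181 months = 18 months (rounded down)
After reduction: 181 − 18 = 163 months
Cap at 280 months: 163 months is within the cap, no reduction.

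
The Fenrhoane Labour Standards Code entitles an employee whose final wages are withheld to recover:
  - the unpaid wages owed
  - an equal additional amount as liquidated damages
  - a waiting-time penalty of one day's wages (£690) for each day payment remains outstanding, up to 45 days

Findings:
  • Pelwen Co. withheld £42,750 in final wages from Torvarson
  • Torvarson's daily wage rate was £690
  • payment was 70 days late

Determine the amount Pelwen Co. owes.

£116,550

Liquidated damages (equal amount): £42,750
Penalty days: min(70, 45) = 45
Waiting-time penalty: 45 × £690 = £31,050
Total award: £42,750 + £42,750 + £31,050 = £116,550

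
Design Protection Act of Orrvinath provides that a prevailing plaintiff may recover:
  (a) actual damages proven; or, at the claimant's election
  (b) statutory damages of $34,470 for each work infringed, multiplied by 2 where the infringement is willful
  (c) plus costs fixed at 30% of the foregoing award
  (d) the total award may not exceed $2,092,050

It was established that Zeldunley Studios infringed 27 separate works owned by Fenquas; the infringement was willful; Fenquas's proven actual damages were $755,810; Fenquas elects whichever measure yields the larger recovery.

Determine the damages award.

Statutory damages: 27 × $34,470 = $930,690
Doubled: 2 × $930,690 = $1,861,380
Greater of actual damages ($755,810) or enhanced statutory damages ($1,861,380): $1,861,380
Costs: 30% of $1,861,380 = $558,414
Award plus costs: $1,861,380 + $558,414 = $2,419,794
Cap at $2,092,050: $2,419,794 exceeds the cap → $2,092,050

$2,092,050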